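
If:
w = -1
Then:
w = -1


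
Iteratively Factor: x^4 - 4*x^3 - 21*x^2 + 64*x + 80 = (x - 4)*(x^3 - 21*x - 20) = (x - 5)*(x - 4)*(x^2 + 5*x + 4) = (x - 5)*(x - 4)*(x + 1)*(x + 4)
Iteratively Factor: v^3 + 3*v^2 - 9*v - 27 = (v + 3)*(v^2 - 9) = (v - 3)*(v + 3)*(v + 3)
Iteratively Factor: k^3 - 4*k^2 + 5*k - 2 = (k - 1)*(k^2 - 3*k + 2) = (k - 2)*(k - 1)*(k - 1)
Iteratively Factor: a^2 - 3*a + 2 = (a - 2)*(a - 1)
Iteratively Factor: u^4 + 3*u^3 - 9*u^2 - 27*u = (u)*(u^3 + 3*u^2 - 9*u - 27) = u*(u - 3)*(u^2 + 6*u + 9) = u*(u - 3)*(u + 3)*(u + 3)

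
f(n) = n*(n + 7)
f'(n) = 2*n + 7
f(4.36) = 49.53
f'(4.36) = 15.72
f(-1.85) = -9.53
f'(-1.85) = 3.30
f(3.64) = 38.73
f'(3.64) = 14.28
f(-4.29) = -11.63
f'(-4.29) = -1.58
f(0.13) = 0.93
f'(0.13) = 7.26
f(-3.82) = -12.15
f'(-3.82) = -0.64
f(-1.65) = -8.83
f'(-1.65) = 3.70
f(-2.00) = -10.00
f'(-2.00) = 3.00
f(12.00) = 228.00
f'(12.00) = 31.00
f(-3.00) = -12.00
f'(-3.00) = 1.00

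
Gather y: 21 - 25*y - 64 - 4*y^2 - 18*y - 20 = -4*y^2 - 43*y - 63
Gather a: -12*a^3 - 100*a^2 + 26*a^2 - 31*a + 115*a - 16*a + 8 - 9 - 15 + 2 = -12*a^3 - 74*a^2 + 68*a - 14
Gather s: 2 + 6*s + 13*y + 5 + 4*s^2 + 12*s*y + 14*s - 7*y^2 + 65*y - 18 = 4*s^2 + s*(12*y + 20) - 7*y^2 + 78*y - 11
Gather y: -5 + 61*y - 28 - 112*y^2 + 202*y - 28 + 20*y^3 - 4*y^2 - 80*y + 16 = 20*y^3 - 116*y^2 + 183*y - 45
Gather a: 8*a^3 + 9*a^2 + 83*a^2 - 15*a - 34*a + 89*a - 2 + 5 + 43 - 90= 8*a^3 + 92*a^2 + 40*a - 44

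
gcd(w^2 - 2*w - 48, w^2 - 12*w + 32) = w - 8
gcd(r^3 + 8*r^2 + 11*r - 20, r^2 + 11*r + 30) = r + 5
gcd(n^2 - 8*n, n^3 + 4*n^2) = n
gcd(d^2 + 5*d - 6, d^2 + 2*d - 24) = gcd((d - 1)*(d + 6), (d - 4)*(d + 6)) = d + 6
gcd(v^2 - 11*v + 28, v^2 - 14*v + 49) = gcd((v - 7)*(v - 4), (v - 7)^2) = v - 7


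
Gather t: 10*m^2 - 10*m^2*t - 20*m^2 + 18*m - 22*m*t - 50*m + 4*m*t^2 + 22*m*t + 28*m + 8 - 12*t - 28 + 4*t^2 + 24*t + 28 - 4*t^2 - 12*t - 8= -10*m^2*t - 10*m^2 + 4*m*t^2 - 4*m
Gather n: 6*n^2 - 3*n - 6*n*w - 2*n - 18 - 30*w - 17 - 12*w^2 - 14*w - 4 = 6*n^2 + n*(-6*w - 5) - 12*w^2 - 44*w - 39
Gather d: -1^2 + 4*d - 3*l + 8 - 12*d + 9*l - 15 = -8*d + 6*l - 8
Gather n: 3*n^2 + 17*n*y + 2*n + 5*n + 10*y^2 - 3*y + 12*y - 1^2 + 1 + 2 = 3*n^2 + n*(17*y + 7) + 10*y^2 + 9*y + 2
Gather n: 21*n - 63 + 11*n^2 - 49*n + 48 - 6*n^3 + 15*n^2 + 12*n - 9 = -6*n^3 + 26*n^2 - 16*n - 24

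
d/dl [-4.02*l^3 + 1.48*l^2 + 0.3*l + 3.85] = -12.06*l^2 + 2.96*l + 0.3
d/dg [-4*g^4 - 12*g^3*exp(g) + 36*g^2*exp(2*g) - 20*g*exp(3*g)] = -12*g^3*exp(g) - 16*g^3 + 72*g^2*exp(2*g) - 36*g^2*exp(g) - 60*g*exp(3*g) + 72*g*exp(2*g) - 20*exp(3*g)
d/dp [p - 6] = 1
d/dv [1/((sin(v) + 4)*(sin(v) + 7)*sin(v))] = (-22*sin(v) + 3*cos(v)^2 - 31)*cos(v)/((sin(v) + 4)^2*(sin(v) + 7)^2*sin(v)^2)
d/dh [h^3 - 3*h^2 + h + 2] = 3*h^2 - 6*h + 1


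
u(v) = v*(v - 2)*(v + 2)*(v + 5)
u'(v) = v*(v - 2)*(v + 2) + v*(v - 2)*(v + 5) + v*(v + 2)*(v + 5) + (v - 2)*(v + 2)*(v + 5) = 4*v^3 + 15*v^2 - 8*v - 20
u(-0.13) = 2.52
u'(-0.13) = -18.72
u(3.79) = 345.27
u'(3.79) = 382.90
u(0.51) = -10.51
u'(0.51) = -19.65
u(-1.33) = 10.89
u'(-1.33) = 7.76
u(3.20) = 163.74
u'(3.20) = 239.07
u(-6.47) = 360.09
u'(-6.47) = -423.69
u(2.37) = 28.24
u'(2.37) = 98.54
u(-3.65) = -45.94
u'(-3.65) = 14.53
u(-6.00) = 192.00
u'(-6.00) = -296.00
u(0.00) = 0.00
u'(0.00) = -20.00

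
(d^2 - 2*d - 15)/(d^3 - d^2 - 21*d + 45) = (d^2 - 2*d - 15)/(d^3 - d^2 - 21*d + 45)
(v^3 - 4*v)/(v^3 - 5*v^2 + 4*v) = (v^2 - 4)/(v^2 - 5*v + 4)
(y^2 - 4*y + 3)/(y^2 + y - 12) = (y - 1)/(y + 4)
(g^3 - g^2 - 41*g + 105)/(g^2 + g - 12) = (g^2 + 2*g - 35)/(g + 4)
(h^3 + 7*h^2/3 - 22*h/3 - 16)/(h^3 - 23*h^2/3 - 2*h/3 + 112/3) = (h + 3)/(h - 7)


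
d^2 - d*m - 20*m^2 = (d - 5*m)*(d + 4*m)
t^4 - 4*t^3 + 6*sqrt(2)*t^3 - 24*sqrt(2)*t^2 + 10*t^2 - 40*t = t*(t - 4)*(t + sqrt(2))*(t + 5*sqrt(2))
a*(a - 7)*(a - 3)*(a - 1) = a^4 - 11*a^3 + 31*a^2 - 21*a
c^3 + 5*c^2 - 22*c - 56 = (c - 4)*(c + 2)*(c + 7)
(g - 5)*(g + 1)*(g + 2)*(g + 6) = g^4 + 4*g^3 - 25*g^2 - 88*g - 60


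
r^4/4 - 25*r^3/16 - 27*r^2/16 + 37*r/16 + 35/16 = (r/2 + 1/2)^2*(r - 7)*(r - 5/4)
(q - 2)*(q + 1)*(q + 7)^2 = q^4 + 13*q^3 + 33*q^2 - 77*q - 98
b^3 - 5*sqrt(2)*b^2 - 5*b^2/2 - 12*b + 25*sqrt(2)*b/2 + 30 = (b - 5/2)*(b - 6*sqrt(2))*(b + sqrt(2))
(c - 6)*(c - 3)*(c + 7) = c^3 - 2*c^2 - 45*c + 126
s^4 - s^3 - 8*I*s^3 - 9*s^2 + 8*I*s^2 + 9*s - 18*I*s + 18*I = (s - 1)*(s - 6*I)*(s - 3*I)*(s + I)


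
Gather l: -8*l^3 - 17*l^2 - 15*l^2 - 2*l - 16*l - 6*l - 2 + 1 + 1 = -8*l^3 - 32*l^2 - 24*l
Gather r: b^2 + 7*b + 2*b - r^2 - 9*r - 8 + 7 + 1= b^2 + 9*b - r^2 - 9*r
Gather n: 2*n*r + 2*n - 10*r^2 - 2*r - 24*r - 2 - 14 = n*(2*r + 2) - 10*r^2 - 26*r - 16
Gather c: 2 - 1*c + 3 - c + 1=6 - 2*c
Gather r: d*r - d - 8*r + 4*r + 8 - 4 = -d + r*(d - 4) + 4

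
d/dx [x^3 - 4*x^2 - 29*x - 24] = 3*x^2 - 8*x - 29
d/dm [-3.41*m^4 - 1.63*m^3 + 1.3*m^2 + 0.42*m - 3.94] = -13.64*m^3 - 4.89*m^2 + 2.6*m + 0.42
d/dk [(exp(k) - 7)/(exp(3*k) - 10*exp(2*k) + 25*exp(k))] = (-2*exp(2*k) + 21*exp(k) - 35)*exp(-k)/(exp(3*k) - 15*exp(2*k) + 75*exp(k) - 125)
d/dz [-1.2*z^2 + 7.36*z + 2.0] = 7.36 - 2.4*z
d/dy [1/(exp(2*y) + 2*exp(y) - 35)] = -2*(exp(y) + 1)*exp(y)/(exp(2*y) + 2*exp(y) - 35)^2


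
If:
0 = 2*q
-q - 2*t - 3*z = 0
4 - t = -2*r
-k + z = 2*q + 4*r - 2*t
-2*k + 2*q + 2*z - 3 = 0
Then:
No Solution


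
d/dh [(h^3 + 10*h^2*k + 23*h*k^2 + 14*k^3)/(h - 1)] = (2*h^3 + 10*h^2*k - 3*h^2 - 20*h*k - 14*k^3 - 23*k^2)/(h^2 - 2*h + 1)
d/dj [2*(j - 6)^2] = 4*j - 24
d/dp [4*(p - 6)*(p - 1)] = 8*p - 28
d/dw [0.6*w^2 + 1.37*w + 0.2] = 1.2*w + 1.37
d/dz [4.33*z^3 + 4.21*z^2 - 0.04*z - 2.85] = 12.99*z^2 + 8.42*z - 0.04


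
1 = 1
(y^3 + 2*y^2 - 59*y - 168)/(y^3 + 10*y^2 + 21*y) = (y - 8)/y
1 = 1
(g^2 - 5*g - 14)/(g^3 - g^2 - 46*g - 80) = (g - 7)/(g^2 - 3*g - 40)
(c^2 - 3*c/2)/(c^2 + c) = (c - 3/2)/(c + 1)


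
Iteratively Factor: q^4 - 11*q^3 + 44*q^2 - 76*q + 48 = (q - 2)*(q^3 - 9*q^2 + 26*q - 24) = (q - 3)*(q - 2)*(q^2 - 6*q + 8) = (q - 4)*(q - 3)*(q - 2)*(q - 2)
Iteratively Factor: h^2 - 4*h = (h)*(h - 4)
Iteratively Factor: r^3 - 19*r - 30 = (r + 3)*(r^2 - 3*r - 10) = (r + 2)*(r + 3)*(r - 5)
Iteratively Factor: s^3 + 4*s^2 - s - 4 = (s + 4)*(s^2 - 1) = (s + 1)*(s + 4)*(s - 1)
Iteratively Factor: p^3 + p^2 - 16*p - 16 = (p + 1)*(p^2 - 16) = (p - 4)*(p + 1)*(p + 4)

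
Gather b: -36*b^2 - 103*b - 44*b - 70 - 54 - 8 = -36*b^2 - 147*b - 132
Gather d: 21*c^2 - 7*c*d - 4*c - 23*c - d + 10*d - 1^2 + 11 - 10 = 21*c^2 - 27*c + d*(9 - 7*c)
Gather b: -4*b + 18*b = 14*b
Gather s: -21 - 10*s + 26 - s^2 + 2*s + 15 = -s^2 - 8*s + 20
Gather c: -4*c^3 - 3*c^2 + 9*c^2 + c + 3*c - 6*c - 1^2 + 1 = -4*c^3 + 6*c^2 - 2*c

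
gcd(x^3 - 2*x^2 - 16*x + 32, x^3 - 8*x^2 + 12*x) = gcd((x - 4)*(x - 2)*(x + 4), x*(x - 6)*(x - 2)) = x - 2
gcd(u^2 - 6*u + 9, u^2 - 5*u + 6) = u - 3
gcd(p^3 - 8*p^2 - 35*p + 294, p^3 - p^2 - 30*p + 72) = p + 6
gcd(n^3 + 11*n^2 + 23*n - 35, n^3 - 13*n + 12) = n - 1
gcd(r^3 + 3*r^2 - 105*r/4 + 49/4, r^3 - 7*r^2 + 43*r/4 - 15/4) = r - 1/2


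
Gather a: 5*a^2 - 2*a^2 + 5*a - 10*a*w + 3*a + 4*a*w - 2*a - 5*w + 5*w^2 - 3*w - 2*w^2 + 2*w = 3*a^2 + a*(6 - 6*w) + 3*w^2 - 6*w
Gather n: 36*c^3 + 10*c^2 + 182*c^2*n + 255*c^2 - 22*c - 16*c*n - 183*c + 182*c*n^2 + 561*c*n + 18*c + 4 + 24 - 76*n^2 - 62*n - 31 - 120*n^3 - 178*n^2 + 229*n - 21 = 36*c^3 + 265*c^2 - 187*c - 120*n^3 + n^2*(182*c - 254) + n*(182*c^2 + 545*c + 167) - 24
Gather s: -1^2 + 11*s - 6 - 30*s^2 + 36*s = -30*s^2 + 47*s - 7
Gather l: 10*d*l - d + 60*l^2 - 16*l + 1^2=-d + 60*l^2 + l*(10*d - 16) + 1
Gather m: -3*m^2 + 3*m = -3*m^2 + 3*m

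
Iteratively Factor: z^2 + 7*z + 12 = (z + 3)*(z + 4)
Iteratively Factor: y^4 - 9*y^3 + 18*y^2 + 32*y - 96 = (y - 4)*(y^3 - 5*y^2 - 2*y + 24) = (y - 4)^2*(y^2 - y - 6) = (y - 4)^2*(y - 3)*(y + 2)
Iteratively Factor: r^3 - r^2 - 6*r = (r - 3)*(r^2 + 2*r) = (r - 3)*(r + 2)*(r)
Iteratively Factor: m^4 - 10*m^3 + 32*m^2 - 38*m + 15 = (m - 1)*(m^3 - 9*m^2 + 23*m - 15) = (m - 1)^2*(m^2 - 8*m + 15) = (m - 5)*(m - 1)^2*(m - 3)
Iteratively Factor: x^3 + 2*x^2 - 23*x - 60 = (x + 3)*(x^2 - x - 20) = (x - 5)*(x + 3)*(x + 4)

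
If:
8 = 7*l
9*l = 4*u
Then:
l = 8/7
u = 18/7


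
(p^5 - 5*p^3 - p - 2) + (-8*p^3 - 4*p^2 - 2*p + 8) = p^5 - 13*p^3 - 4*p^2 - 3*p + 6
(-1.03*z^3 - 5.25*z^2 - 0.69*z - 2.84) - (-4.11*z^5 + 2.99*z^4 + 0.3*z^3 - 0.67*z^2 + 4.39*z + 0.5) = 4.11*z^5 - 2.99*z^4 - 1.33*z^3 - 4.58*z^2 - 5.08*z - 3.34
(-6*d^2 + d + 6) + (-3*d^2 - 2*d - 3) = -9*d^2 - d + 3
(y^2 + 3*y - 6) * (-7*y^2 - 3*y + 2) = -7*y^4 - 24*y^3 + 35*y^2 + 24*y - 12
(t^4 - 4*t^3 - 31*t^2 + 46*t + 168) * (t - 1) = t^5 - 5*t^4 - 27*t^3 + 77*t^2 + 122*t - 168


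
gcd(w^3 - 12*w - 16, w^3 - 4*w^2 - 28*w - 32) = w^2 + 4*w + 4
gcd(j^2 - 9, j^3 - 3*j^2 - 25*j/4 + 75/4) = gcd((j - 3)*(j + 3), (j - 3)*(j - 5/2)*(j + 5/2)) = j - 3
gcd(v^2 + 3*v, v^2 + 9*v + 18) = v + 3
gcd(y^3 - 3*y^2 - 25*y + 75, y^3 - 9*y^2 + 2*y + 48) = y - 3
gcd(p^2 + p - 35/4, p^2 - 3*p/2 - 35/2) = p + 7/2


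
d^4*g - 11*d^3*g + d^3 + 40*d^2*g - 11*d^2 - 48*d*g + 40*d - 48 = (d - 4)^2*(d - 3)*(d*g + 1)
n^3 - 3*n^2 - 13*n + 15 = (n - 5)*(n - 1)*(n + 3)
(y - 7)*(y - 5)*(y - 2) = y^3 - 14*y^2 + 59*y - 70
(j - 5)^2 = j^2 - 10*j + 25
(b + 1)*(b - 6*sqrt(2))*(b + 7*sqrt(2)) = b^3 + b^2 + sqrt(2)*b^2 - 84*b + sqrt(2)*b - 84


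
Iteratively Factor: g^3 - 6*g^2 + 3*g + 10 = (g + 1)*(g^2 - 7*g + 10) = (g - 5)*(g + 1)*(g - 2)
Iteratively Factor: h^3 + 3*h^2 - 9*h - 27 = (h + 3)*(h^2 - 9) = (h + 3)^2*(h - 3)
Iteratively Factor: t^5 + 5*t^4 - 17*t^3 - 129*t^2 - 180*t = (t + 4)*(t^4 + t^3 - 21*t^2 - 45*t) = (t + 3)*(t + 4)*(t^3 - 2*t^2 - 15*t) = t*(t + 3)*(t + 4)*(t^2 - 2*t - 15) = t*(t - 5)*(t + 3)*(t + 4)*(t + 3)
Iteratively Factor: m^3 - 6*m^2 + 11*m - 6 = (m - 1)*(m^2 - 5*m + 6) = (m - 2)*(m - 1)*(m - 3)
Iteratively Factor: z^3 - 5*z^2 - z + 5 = (z + 1)*(z^2 - 6*z + 5) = (z - 1)*(z + 1)*(z - 5)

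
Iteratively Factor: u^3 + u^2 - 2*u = (u + 2)*(u^2 - u) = (u - 1)*(u + 2)*(u)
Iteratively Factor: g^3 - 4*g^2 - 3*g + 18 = (g - 3)*(g^2 - g - 6) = (g - 3)^2*(g + 2)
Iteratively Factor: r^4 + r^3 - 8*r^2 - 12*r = (r - 3)*(r^3 + 4*r^2 + 4*r) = (r - 3)*(r + 2)*(r^2 + 2*r) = (r - 3)*(r + 2)^2*(r)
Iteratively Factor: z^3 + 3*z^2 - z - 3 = (z - 1)*(z^2 + 4*z + 3) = (z - 1)*(z + 3)*(z + 1)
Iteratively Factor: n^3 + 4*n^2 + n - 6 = (n + 3)*(n^2 + n - 2) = (n - 1)*(n + 3)*(n + 2)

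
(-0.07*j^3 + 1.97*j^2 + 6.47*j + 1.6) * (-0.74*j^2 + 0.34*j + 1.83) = 0.0518*j^5 - 1.4816*j^4 - 4.2461*j^3 + 4.6209*j^2 + 12.3841*j + 2.928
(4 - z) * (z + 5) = -z^2 - z + 20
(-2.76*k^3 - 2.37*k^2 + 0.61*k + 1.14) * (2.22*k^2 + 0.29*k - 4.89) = -6.1272*k^5 - 6.0618*k^4 + 14.1633*k^3 + 14.297*k^2 - 2.6523*k - 5.5746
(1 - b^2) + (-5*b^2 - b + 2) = -6*b^2 - b + 3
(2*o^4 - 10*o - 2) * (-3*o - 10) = -6*o^5 - 20*o^4 + 30*o^2 + 106*o + 20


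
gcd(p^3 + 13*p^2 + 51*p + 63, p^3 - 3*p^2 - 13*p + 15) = p + 3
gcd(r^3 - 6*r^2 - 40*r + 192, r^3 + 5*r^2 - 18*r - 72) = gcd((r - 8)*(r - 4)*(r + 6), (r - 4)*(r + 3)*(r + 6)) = r^2 + 2*r - 24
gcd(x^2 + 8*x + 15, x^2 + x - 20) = x + 5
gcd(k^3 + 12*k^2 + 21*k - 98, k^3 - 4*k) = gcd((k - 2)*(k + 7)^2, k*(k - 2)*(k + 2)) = k - 2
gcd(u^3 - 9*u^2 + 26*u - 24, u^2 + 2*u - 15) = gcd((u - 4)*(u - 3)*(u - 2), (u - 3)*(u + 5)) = u - 3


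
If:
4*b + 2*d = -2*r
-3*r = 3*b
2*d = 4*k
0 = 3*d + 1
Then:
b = 1/3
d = -1/3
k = -1/6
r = -1/3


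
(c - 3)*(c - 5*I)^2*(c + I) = c^4 - 3*c^3 - 9*I*c^3 - 15*c^2 + 27*I*c^2 + 45*c - 25*I*c + 75*I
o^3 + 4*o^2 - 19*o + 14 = (o - 2)*(o - 1)*(o + 7)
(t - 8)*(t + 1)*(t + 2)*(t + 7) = t^4 + 2*t^3 - 57*t^2 - 170*t - 112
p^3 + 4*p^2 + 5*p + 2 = (p + 1)^2*(p + 2)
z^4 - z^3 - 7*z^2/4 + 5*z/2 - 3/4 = (z - 1)^2*(z - 1/2)*(z + 3/2)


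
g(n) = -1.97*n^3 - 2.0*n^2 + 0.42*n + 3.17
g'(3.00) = -64.77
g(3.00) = -66.76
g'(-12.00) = -802.62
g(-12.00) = 3114.29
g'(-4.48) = -100.28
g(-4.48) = 138.28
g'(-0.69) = 0.37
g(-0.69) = 2.58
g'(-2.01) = -15.42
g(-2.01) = 10.24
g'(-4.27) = -90.26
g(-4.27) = 118.28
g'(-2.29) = -21.41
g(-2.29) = 15.38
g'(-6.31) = -209.65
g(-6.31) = 415.83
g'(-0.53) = 0.88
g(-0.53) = 2.68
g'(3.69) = -94.81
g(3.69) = -121.49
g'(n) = -5.91*n^2 - 4.0*n + 0.42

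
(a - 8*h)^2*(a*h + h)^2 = a^4*h^2 - 16*a^3*h^3 + 2*a^3*h^2 + 64*a^2*h^4 - 32*a^2*h^3 + a^2*h^2 + 128*a*h^4 - 16*a*h^3 + 64*h^4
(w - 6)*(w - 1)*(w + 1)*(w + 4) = w^4 - 2*w^3 - 25*w^2 + 2*w + 24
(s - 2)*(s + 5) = s^2 + 3*s - 10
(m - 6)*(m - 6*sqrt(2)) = m^2 - 6*sqrt(2)*m - 6*m + 36*sqrt(2)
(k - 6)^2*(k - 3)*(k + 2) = k^4 - 13*k^3 + 42*k^2 + 36*k - 216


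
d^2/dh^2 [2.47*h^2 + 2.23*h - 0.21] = 4.94000000000000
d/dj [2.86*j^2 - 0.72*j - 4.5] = 5.72*j - 0.72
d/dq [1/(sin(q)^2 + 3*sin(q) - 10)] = -(2*sin(q) + 3)*cos(q)/(sin(q)^2 + 3*sin(q) - 10)^2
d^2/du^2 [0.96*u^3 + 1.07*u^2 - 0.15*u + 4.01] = 5.76*u + 2.14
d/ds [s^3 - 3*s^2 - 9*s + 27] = 3*s^2 - 6*s - 9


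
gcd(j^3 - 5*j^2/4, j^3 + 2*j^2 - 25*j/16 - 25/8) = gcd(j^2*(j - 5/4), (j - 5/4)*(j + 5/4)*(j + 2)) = j - 5/4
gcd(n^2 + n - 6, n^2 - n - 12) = n + 3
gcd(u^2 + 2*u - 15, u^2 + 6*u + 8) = 1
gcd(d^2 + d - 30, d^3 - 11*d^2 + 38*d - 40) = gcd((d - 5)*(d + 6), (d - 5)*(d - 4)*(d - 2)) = d - 5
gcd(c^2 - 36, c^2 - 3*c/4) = 1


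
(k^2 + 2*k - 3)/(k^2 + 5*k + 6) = (k - 1)/(k + 2)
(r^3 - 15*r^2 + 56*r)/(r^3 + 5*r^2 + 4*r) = (r^2 - 15*r + 56)/(r^2 + 5*r + 4)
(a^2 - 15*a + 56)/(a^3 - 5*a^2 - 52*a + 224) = (a - 7)/(a^2 + 3*a - 28)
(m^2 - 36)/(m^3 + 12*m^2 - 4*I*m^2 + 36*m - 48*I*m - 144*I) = (m - 6)/(m^2 + m*(6 - 4*I) - 24*I)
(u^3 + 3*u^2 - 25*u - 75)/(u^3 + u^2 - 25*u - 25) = (u + 3)/(u + 1)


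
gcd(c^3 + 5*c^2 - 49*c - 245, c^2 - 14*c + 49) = c - 7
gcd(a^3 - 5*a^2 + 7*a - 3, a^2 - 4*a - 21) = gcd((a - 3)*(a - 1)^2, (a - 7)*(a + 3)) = 1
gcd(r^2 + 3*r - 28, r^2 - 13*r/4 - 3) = r - 4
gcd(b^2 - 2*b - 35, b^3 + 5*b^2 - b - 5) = b + 5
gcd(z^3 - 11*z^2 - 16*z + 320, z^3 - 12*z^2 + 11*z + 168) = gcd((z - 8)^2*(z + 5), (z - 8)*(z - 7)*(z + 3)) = z - 8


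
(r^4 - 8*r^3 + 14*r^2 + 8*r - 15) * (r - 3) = r^5 - 11*r^4 + 38*r^3 - 34*r^2 - 39*r + 45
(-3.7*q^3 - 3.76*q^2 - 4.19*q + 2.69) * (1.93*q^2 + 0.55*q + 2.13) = -7.141*q^5 - 9.2918*q^4 - 18.0357*q^3 - 5.1216*q^2 - 7.4452*q + 5.7297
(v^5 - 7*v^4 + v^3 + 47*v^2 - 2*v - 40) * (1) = v^5 - 7*v^4 + v^3 + 47*v^2 - 2*v - 40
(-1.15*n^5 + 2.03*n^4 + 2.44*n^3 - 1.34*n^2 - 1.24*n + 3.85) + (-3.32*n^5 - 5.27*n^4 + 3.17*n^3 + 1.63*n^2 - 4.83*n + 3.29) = -4.47*n^5 - 3.24*n^4 + 5.61*n^3 + 0.29*n^2 - 6.07*n + 7.14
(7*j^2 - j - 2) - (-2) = 7*j^2 - j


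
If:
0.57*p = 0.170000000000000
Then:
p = 0.30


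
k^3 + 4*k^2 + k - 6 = (k - 1)*(k + 2)*(k + 3)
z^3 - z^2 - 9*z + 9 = (z - 3)*(z - 1)*(z + 3)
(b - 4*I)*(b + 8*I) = b^2 + 4*I*b + 32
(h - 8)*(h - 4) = h^2 - 12*h + 32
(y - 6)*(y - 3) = y^2 - 9*y + 18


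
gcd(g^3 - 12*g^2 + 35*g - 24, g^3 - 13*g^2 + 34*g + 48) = g - 8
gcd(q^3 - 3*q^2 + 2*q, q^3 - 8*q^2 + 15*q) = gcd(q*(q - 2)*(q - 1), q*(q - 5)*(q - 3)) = q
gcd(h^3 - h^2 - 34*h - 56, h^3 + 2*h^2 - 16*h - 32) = h^2 + 6*h + 8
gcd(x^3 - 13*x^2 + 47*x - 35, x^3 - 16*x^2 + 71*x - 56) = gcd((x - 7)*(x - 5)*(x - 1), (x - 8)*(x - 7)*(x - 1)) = x^2 - 8*x + 7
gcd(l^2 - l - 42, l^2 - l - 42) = l^2 - l - 42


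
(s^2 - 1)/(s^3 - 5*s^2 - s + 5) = 1/(s - 5)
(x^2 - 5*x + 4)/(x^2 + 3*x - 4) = (x - 4)/(x + 4)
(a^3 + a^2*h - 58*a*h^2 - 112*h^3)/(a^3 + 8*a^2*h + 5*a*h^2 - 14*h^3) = (a - 8*h)/(a - h)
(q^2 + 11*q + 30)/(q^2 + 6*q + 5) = (q + 6)/(q + 1)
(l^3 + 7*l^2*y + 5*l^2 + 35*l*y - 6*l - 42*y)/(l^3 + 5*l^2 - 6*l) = (l + 7*y)/l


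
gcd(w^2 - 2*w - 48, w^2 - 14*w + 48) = w - 8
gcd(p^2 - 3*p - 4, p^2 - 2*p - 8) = p - 4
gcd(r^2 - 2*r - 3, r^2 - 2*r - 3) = r^2 - 2*r - 3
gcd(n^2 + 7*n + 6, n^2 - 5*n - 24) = 1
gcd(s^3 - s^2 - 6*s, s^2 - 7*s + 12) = s - 3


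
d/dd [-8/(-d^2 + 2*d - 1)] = 16*(1 - d)/(d^2 - 2*d + 1)^2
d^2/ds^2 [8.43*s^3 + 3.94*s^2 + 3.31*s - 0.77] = 50.58*s + 7.88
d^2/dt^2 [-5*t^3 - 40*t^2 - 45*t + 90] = -30*t - 80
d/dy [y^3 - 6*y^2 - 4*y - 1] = 3*y^2 - 12*y - 4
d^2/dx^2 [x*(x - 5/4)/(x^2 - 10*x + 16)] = (35*x^3 - 192*x^2 + 240*x + 224)/(2*(x^6 - 30*x^5 + 348*x^4 - 1960*x^3 + 5568*x^2 - 7680*x + 4096))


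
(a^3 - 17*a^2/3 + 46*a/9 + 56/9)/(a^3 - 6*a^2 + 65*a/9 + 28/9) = (3*a + 2)/(3*a + 1)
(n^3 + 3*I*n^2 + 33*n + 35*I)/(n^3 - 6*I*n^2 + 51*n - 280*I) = (n + I)/(n - 8*I)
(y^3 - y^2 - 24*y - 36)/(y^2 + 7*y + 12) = (y^2 - 4*y - 12)/(y + 4)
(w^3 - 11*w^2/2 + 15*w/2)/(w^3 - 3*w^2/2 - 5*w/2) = (w - 3)/(w + 1)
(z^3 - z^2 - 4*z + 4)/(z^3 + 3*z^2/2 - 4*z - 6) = 2*(z - 1)/(2*z + 3)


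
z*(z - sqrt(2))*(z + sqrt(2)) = z^3 - 2*z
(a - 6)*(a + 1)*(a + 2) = a^3 - 3*a^2 - 16*a - 12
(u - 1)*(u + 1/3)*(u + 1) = u^3 + u^2/3 - u - 1/3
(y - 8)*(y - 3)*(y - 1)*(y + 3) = y^4 - 9*y^3 - y^2 + 81*y - 72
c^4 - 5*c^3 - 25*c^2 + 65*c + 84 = (c - 7)*(c - 3)*(c + 1)*(c + 4)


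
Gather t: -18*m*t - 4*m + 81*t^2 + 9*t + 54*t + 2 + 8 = -4*m + 81*t^2 + t*(63 - 18*m) + 10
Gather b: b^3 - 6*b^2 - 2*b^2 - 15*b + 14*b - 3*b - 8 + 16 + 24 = b^3 - 8*b^2 - 4*b + 32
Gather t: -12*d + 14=14 - 12*d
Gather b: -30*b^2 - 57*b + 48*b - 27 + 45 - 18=-30*b^2 - 9*b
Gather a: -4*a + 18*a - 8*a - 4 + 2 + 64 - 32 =6*a + 30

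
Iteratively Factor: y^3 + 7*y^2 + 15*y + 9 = (y + 3)*(y^2 + 4*y + 3) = (y + 3)^2*(y + 1)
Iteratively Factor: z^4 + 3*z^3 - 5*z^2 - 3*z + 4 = (z + 4)*(z^3 - z^2 - z + 1) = (z + 1)*(z + 4)*(z^2 - 2*z + 1) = (z - 1)*(z + 1)*(z + 4)*(z - 1)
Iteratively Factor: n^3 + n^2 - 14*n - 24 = (n + 2)*(n^2 - n - 12) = (n + 2)*(n + 3)*(n - 4)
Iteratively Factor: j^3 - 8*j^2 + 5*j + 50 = (j - 5)*(j^2 - 3*j - 10) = (j - 5)*(j + 2)*(j - 5)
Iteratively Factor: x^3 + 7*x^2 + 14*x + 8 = (x + 4)*(x^2 + 3*x + 2) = (x + 1)*(x + 4)*(x + 2)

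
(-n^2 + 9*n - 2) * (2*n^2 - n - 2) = -2*n^4 + 19*n^3 - 11*n^2 - 16*n + 4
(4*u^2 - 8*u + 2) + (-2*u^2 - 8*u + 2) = 2*u^2 - 16*u + 4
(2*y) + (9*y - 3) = 11*y - 3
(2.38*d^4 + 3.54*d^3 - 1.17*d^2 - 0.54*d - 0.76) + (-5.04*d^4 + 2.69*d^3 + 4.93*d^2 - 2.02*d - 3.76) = -2.66*d^4 + 6.23*d^3 + 3.76*d^2 - 2.56*d - 4.52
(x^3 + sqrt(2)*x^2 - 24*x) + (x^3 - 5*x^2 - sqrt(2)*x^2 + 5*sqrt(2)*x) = 2*x^3 - 5*x^2 - 24*x + 5*sqrt(2)*x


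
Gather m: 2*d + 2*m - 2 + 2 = 2*d + 2*m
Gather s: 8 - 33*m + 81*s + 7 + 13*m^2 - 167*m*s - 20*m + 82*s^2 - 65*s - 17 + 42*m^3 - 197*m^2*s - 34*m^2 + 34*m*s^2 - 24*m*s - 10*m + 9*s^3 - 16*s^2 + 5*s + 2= 42*m^3 - 21*m^2 - 63*m + 9*s^3 + s^2*(34*m + 66) + s*(-197*m^2 - 191*m + 21)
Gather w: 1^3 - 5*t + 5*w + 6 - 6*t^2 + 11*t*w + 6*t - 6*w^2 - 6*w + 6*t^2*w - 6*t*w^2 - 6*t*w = -6*t^2 + t + w^2*(-6*t - 6) + w*(6*t^2 + 5*t - 1) + 7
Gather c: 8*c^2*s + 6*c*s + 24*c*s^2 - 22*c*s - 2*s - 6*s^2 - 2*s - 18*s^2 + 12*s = 8*c^2*s + c*(24*s^2 - 16*s) - 24*s^2 + 8*s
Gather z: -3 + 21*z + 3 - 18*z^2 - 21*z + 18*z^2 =0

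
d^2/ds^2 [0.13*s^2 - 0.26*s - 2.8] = 0.260000000000000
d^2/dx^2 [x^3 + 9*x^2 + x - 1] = 6*x + 18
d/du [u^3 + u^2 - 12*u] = 3*u^2 + 2*u - 12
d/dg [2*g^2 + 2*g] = 4*g + 2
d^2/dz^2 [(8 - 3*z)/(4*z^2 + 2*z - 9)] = 4*(-2*(3*z - 8)*(4*z + 1)^2 + (18*z - 13)*(4*z^2 + 2*z - 9))/(4*z^2 + 2*z - 9)^3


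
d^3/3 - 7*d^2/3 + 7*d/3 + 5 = (d/3 + 1/3)*(d - 5)*(d - 3)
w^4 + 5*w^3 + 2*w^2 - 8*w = w*(w - 1)*(w + 2)*(w + 4)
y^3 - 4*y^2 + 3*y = y*(y - 3)*(y - 1)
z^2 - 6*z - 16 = (z - 8)*(z + 2)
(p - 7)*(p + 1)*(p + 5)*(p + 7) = p^4 + 6*p^3 - 44*p^2 - 294*p - 245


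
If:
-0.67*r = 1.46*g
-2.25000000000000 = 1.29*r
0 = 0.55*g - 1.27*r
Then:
No Solution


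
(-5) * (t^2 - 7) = 35 - 5*t^2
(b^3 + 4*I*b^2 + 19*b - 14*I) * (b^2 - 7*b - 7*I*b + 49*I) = b^5 - 7*b^4 - 3*I*b^4 + 47*b^3 + 21*I*b^3 - 329*b^2 - 147*I*b^2 - 98*b + 1029*I*b + 686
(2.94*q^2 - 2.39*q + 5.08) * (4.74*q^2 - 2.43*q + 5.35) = 13.9356*q^4 - 18.4728*q^3 + 45.6159*q^2 - 25.1309*q + 27.178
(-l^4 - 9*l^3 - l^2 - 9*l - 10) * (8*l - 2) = -8*l^5 - 70*l^4 + 10*l^3 - 70*l^2 - 62*l + 20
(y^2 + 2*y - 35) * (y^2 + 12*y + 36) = y^4 + 14*y^3 + 25*y^2 - 348*y - 1260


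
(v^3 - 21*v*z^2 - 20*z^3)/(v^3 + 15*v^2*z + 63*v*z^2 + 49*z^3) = (v^2 - v*z - 20*z^2)/(v^2 + 14*v*z + 49*z^2)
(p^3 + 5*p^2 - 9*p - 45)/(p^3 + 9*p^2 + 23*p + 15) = (p - 3)/(p + 1)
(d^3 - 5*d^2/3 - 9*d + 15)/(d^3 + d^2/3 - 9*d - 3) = (3*d - 5)/(3*d + 1)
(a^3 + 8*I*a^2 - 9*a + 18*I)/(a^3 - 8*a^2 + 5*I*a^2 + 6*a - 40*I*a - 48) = (a + 3*I)/(a - 8)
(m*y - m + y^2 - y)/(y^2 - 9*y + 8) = (m + y)/(y - 8)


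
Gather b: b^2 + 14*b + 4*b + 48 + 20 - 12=b^2 + 18*b + 56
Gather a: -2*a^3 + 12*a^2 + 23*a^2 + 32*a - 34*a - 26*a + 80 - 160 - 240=-2*a^3 + 35*a^2 - 28*a - 320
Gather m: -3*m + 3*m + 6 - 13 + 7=0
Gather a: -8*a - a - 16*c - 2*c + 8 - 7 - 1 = -9*a - 18*c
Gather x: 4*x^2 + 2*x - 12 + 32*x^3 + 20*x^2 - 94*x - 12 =32*x^3 + 24*x^2 - 92*x - 24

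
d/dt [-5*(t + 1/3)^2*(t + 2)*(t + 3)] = -20*t^3 - 85*t^2 - 850*t/9 - 205/9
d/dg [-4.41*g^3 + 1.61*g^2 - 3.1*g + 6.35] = -13.23*g^2 + 3.22*g - 3.1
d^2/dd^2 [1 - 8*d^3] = -48*d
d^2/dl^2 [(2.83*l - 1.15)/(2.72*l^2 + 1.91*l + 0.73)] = ((2.83*l - 1.15)*(5.44*l + 1.91)*(10.88*l + 3.82) - (46.1856*l + 4.5546)*(2.72*l^2 + 1.91*l + 0.73))/(2.72*l^2 + 1.91*l + 0.73)^3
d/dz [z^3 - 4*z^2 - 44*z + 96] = 3*z^2 - 8*z - 44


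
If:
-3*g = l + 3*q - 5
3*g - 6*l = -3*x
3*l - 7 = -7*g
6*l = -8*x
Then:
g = 77/89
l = 28/89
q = 62/89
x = -21/89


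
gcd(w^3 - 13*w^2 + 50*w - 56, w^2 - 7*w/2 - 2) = w - 4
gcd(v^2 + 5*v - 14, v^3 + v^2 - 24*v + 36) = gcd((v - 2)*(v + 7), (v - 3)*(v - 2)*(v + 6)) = v - 2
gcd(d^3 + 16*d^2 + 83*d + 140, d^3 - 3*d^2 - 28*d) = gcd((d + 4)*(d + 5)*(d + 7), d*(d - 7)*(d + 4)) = d + 4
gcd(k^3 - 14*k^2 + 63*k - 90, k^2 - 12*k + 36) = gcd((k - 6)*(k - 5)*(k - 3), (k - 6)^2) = k - 6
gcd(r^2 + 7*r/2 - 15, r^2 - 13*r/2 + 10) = r - 5/2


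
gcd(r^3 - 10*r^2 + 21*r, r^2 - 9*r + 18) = r - 3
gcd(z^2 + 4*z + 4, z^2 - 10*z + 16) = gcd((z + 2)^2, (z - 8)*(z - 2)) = 1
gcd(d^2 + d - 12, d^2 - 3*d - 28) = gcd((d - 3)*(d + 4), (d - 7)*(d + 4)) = d + 4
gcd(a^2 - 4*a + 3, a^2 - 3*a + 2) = a - 1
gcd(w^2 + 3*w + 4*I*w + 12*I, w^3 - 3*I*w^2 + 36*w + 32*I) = w + 4*I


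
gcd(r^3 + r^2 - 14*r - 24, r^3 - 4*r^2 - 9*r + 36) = r^2 - r - 12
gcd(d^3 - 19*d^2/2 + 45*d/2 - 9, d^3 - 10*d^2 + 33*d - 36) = d - 3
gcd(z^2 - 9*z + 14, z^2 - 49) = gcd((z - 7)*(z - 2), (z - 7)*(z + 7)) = z - 7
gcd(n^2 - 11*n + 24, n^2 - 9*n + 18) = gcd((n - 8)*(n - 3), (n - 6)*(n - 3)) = n - 3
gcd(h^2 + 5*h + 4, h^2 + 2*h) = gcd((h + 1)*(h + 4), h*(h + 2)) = 1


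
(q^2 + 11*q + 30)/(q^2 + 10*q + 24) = (q + 5)/(q + 4)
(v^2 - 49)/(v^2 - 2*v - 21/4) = 4*(49 - v^2)/(-4*v^2 + 8*v + 21)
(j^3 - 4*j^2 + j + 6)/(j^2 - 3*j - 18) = (-j^3 + 4*j^2 - j - 6)/(-j^2 + 3*j + 18)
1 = 1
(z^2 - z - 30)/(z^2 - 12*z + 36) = (z + 5)/(z - 6)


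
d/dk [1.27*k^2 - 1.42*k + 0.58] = 2.54*k - 1.42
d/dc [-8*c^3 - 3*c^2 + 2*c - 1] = -24*c^2 - 6*c + 2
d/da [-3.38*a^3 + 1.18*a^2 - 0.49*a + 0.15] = -10.14*a^2 + 2.36*a - 0.49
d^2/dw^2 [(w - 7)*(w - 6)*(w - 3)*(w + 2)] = 12*w^2 - 84*w + 98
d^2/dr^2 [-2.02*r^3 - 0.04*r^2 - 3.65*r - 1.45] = -12.12*r - 0.08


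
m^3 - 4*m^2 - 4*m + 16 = (m - 4)*(m - 2)*(m + 2)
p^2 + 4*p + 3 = (p + 1)*(p + 3)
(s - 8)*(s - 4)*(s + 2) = s^3 - 10*s^2 + 8*s + 64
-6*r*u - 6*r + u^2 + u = (-6*r + u)*(u + 1)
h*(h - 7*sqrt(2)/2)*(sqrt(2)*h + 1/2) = sqrt(2)*h^3 - 13*h^2/2 - 7*sqrt(2)*h/4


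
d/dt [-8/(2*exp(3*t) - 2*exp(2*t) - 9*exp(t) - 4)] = (48*exp(2*t) - 32*exp(t) - 72)*exp(t)/(-2*exp(3*t) + 2*exp(2*t) + 9*exp(t) + 4)^2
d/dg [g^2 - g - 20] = 2*g - 1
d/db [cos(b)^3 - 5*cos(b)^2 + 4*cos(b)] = (-3*cos(b)^2 + 10*cos(b) - 4)*sin(b)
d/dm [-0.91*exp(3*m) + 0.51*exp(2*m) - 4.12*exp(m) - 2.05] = (-2.73*exp(2*m) + 1.02*exp(m) - 4.12)*exp(m)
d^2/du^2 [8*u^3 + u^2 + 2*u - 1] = 48*u + 2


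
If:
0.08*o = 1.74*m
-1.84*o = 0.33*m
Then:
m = 0.00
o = 0.00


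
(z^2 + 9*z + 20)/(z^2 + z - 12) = (z + 5)/(z - 3)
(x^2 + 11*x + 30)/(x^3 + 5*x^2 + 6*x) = (x^2 + 11*x + 30)/(x*(x^2 + 5*x + 6))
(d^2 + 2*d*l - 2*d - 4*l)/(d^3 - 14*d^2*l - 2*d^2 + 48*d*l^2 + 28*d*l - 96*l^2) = (d + 2*l)/(d^2 - 14*d*l + 48*l^2)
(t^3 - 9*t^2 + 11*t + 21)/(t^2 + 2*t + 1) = (t^2 - 10*t + 21)/(t + 1)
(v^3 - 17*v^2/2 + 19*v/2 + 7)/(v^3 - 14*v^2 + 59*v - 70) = (v + 1/2)/(v - 5)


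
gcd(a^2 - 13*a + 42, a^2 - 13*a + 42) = a^2 - 13*a + 42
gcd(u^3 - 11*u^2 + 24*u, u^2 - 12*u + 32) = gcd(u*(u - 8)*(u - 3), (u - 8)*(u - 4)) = u - 8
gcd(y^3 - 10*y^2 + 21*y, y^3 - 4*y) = y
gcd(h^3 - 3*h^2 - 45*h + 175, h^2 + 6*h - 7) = h + 7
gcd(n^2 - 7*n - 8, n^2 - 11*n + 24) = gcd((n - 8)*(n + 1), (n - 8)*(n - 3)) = n - 8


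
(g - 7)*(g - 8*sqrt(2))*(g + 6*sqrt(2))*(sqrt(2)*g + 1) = sqrt(2)*g^4 - 7*sqrt(2)*g^3 - 3*g^3 - 98*sqrt(2)*g^2 + 21*g^2 - 96*g + 686*sqrt(2)*g + 672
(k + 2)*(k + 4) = k^2 + 6*k + 8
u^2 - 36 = (u - 6)*(u + 6)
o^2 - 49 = (o - 7)*(o + 7)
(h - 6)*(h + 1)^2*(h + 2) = h^4 - 2*h^3 - 19*h^2 - 28*h - 12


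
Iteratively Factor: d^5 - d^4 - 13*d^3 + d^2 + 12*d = (d)*(d^4 - d^3 - 13*d^2 + d + 12) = d*(d + 3)*(d^3 - 4*d^2 - d + 4) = d*(d - 1)*(d + 3)*(d^2 - 3*d - 4) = d*(d - 4)*(d - 1)*(d + 3)*(d + 1)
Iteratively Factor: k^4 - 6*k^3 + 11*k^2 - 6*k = (k)*(k^3 - 6*k^2 + 11*k - 6) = k*(k - 2)*(k^2 - 4*k + 3) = k*(k - 3)*(k - 2)*(k - 1)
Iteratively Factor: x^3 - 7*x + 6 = (x - 2)*(x^2 + 2*x - 3) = (x - 2)*(x + 3)*(x - 1)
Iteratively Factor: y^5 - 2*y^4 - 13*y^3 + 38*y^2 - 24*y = (y + 4)*(y^4 - 6*y^3 + 11*y^2 - 6*y) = (y - 2)*(y + 4)*(y^3 - 4*y^2 + 3*y) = (y - 3)*(y - 2)*(y + 4)*(y^2 - y) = (y - 3)*(y - 2)*(y - 1)*(y + 4)*(y)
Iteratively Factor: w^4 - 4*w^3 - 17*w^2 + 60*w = (w + 4)*(w^3 - 8*w^2 + 15*w) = (w - 5)*(w + 4)*(w^2 - 3*w) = w*(w - 5)*(w + 4)*(w - 3)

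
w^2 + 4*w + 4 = (w + 2)^2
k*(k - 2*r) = k^2 - 2*k*r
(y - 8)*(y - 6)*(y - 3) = y^3 - 17*y^2 + 90*y - 144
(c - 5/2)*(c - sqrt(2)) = c^2 - 5*c/2 - sqrt(2)*c + 5*sqrt(2)/2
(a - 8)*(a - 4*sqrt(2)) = a^2 - 8*a - 4*sqrt(2)*a + 32*sqrt(2)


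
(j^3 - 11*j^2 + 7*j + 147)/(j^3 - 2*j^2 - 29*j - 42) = (j - 7)/(j + 2)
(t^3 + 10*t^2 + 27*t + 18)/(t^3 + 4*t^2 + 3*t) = (t + 6)/t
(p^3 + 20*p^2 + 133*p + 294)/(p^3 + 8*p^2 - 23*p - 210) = (p + 7)/(p - 5)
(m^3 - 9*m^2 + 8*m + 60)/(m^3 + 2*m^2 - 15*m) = (m^3 - 9*m^2 + 8*m + 60)/(m*(m^2 + 2*m - 15))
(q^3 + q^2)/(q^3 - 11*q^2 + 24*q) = q*(q + 1)/(q^2 - 11*q + 24)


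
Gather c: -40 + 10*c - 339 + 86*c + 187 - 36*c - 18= 60*c - 210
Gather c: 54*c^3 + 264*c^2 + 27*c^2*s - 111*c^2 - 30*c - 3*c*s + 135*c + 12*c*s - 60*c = 54*c^3 + c^2*(27*s + 153) + c*(9*s + 45)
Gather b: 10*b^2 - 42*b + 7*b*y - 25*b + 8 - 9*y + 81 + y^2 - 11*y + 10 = 10*b^2 + b*(7*y - 67) + y^2 - 20*y + 99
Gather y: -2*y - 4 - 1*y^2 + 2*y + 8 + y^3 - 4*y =y^3 - y^2 - 4*y + 4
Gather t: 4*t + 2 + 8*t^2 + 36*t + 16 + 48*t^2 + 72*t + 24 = 56*t^2 + 112*t + 42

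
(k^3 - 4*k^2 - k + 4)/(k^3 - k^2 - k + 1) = (k - 4)/(k - 1)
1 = 1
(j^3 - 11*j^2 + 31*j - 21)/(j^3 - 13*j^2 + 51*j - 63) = (j - 1)/(j - 3)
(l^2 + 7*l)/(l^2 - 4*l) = (l + 7)/(l - 4)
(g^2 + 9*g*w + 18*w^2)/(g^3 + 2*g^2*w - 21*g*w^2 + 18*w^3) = (g + 3*w)/(g^2 - 4*g*w + 3*w^2)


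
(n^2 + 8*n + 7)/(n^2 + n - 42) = (n + 1)/(n - 6)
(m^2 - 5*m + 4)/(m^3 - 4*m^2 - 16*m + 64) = (m - 1)/(m^2 - 16)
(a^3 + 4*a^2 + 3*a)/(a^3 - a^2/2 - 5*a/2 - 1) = 2*a*(a + 3)/(2*a^2 - 3*a - 2)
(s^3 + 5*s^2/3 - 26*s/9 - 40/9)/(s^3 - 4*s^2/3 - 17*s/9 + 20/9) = (s + 2)/(s - 1)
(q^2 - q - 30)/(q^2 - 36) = (q + 5)/(q + 6)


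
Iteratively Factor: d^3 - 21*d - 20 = (d - 5)*(d^2 + 5*d + 4) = (d - 5)*(d + 1)*(d + 4)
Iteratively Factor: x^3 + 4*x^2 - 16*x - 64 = (x + 4)*(x^2 - 16) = (x + 4)^2*(x - 4)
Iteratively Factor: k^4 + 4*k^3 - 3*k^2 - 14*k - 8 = (k + 4)*(k^3 - 3*k - 2) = (k - 2)*(k + 4)*(k^2 + 2*k + 1) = (k - 2)*(k + 1)*(k + 4)*(k + 1)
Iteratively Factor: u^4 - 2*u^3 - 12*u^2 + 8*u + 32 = (u + 2)*(u^3 - 4*u^2 - 4*u + 16) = (u + 2)^2*(u^2 - 6*u + 8) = (u - 4)*(u + 2)^2*(u - 2)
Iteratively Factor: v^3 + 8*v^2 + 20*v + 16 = (v + 2)*(v^2 + 6*v + 8) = (v + 2)*(v + 4)*(v + 2)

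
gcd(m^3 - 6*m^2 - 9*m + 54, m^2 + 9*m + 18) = m + 3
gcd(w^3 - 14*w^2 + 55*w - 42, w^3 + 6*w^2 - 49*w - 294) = w - 7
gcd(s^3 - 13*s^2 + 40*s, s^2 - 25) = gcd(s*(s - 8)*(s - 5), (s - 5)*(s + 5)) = s - 5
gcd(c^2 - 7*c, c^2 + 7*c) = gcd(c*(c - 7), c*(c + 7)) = c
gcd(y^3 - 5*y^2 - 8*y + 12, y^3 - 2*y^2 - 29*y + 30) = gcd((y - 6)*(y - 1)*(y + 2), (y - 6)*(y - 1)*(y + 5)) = y^2 - 7*y + 6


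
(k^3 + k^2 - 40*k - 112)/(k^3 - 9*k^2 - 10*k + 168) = (k + 4)/(k - 6)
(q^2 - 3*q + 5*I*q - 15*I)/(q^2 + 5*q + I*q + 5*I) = (q^2 + q*(-3 + 5*I) - 15*I)/(q^2 + q*(5 + I) + 5*I)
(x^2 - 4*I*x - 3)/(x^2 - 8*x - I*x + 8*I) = (x - 3*I)/(x - 8)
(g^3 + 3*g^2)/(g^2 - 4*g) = g*(g + 3)/(g - 4)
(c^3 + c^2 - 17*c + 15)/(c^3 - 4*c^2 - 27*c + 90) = (c - 1)/(c - 6)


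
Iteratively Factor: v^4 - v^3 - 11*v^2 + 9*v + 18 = (v - 2)*(v^3 + v^2 - 9*v - 9) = (v - 2)*(v + 1)*(v^2 - 9) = (v - 2)*(v + 1)*(v + 3)*(v - 3)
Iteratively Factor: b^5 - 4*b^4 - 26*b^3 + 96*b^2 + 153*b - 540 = (b - 3)*(b^4 - b^3 - 29*b^2 + 9*b + 180) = (b - 3)^2*(b^3 + 2*b^2 - 23*b - 60) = (b - 3)^2*(b + 4)*(b^2 - 2*b - 15) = (b - 3)^2*(b + 3)*(b + 4)*(b - 5)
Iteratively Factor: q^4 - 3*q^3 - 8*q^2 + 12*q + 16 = (q + 2)*(q^3 - 5*q^2 + 2*q + 8) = (q - 2)*(q + 2)*(q^2 - 3*q - 4) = (q - 2)*(q + 1)*(q + 2)*(q - 4)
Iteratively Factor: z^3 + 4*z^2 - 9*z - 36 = (z - 3)*(z^2 + 7*z + 12) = (z - 3)*(z + 3)*(z + 4)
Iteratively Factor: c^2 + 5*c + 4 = (c + 4)*(c + 1)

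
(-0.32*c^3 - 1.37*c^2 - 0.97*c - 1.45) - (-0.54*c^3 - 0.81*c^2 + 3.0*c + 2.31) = 0.22*c^3 - 0.56*c^2 - 3.97*c - 3.76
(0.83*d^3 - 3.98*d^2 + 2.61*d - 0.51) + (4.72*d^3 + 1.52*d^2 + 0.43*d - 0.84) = 5.55*d^3 - 2.46*d^2 + 3.04*d - 1.35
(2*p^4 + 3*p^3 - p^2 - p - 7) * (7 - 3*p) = -6*p^5 + 5*p^4 + 24*p^3 - 4*p^2 + 14*p - 49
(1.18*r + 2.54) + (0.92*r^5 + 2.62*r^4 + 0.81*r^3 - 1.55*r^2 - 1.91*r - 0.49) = 0.92*r^5 + 2.62*r^4 + 0.81*r^3 - 1.55*r^2 - 0.73*r + 2.05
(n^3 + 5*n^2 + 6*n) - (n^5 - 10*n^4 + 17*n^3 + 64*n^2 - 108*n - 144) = -n^5 + 10*n^4 - 16*n^3 - 59*n^2 + 114*n + 144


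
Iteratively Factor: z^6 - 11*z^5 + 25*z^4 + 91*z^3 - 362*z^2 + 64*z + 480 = (z - 2)*(z^5 - 9*z^4 + 7*z^3 + 105*z^2 - 152*z - 240) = (z - 2)*(z + 3)*(z^4 - 12*z^3 + 43*z^2 - 24*z - 80) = (z - 2)*(z + 1)*(z + 3)*(z^3 - 13*z^2 + 56*z - 80) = (z - 4)*(z - 2)*(z + 1)*(z + 3)*(z^2 - 9*z + 20) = (z - 5)*(z - 4)*(z - 2)*(z + 1)*(z + 3)*(z - 4)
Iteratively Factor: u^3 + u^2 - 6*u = (u)*(u^2 + u - 6) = u*(u - 2)*(u + 3)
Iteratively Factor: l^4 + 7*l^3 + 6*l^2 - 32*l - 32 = (l + 1)*(l^3 + 6*l^2 - 32) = (l - 2)*(l + 1)*(l^2 + 8*l + 16) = (l - 2)*(l + 1)*(l + 4)*(l + 4)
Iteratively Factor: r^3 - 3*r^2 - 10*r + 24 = (r + 3)*(r^2 - 6*r + 8) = (r - 4)*(r + 3)*(r - 2)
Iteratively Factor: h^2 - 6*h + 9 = (h - 3)*(h - 3)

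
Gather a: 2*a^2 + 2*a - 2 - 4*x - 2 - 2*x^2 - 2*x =2*a^2 + 2*a - 2*x^2 - 6*x - 4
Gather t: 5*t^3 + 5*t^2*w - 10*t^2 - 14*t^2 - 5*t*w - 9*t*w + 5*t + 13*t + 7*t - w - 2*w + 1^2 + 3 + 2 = 5*t^3 + t^2*(5*w - 24) + t*(25 - 14*w) - 3*w + 6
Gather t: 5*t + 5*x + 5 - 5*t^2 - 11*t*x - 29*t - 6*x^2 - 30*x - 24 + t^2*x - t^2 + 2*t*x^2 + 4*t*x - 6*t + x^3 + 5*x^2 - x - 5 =t^2*(x - 6) + t*(2*x^2 - 7*x - 30) + x^3 - x^2 - 26*x - 24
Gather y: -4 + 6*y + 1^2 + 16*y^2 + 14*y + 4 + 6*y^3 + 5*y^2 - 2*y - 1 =6*y^3 + 21*y^2 + 18*y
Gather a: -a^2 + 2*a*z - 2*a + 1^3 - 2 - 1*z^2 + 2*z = -a^2 + a*(2*z - 2) - z^2 + 2*z - 1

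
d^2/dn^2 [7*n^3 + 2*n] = 42*n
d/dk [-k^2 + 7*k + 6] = 7 - 2*k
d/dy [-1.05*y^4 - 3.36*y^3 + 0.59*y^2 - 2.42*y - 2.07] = -4.2*y^3 - 10.08*y^2 + 1.18*y - 2.42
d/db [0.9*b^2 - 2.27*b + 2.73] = 1.8*b - 2.27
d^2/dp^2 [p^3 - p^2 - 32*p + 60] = 6*p - 2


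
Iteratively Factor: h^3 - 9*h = (h - 3)*(h^2 + 3*h) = (h - 3)*(h + 3)*(h)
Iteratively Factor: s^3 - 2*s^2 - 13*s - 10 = (s + 1)*(s^2 - 3*s - 10) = (s - 5)*(s + 1)*(s + 2)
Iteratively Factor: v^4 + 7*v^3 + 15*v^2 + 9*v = (v + 1)*(v^3 + 6*v^2 + 9*v) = (v + 1)*(v + 3)*(v^2 + 3*v) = v*(v + 1)*(v + 3)*(v + 3)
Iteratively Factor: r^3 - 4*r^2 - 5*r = (r + 1)*(r^2 - 5*r) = r*(r + 1)*(r - 5)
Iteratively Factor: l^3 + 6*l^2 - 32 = (l - 2)*(l^2 + 8*l + 16) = (l - 2)*(l + 4)*(l + 4)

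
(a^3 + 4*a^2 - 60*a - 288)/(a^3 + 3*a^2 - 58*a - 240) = (a + 6)/(a + 5)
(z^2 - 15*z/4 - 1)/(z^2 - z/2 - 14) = (4*z + 1)/(2*(2*z + 7))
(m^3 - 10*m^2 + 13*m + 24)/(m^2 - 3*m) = m - 7 - 8/m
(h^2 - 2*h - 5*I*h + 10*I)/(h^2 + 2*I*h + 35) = (h - 2)/(h + 7*I)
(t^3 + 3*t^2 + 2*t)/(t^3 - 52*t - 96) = t*(t + 1)/(t^2 - 2*t - 48)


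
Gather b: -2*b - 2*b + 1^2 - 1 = -4*b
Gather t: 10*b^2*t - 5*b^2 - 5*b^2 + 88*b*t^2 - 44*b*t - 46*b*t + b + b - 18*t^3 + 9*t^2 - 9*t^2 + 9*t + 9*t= -10*b^2 + 88*b*t^2 + 2*b - 18*t^3 + t*(10*b^2 - 90*b + 18)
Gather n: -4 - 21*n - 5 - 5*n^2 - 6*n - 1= -5*n^2 - 27*n - 10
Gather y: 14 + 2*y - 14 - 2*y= 0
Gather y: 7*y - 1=7*y - 1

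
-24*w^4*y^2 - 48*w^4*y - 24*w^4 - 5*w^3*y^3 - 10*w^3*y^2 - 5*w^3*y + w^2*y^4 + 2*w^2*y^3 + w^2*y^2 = (-8*w + y)*(3*w + y)*(w*y + w)^2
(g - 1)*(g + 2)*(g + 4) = g^3 + 5*g^2 + 2*g - 8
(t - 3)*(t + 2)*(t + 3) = t^3 + 2*t^2 - 9*t - 18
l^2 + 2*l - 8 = (l - 2)*(l + 4)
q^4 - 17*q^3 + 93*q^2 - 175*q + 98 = (q - 7)^2*(q - 2)*(q - 1)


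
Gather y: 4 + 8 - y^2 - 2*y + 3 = -y^2 - 2*y + 15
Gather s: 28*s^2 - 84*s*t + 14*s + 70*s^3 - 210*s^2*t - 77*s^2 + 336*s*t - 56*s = 70*s^3 + s^2*(-210*t - 49) + s*(252*t - 42)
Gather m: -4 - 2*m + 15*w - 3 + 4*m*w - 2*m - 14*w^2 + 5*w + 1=m*(4*w - 4) - 14*w^2 + 20*w - 6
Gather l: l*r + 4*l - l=l*(r + 3)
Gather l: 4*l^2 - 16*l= 4*l^2 - 16*l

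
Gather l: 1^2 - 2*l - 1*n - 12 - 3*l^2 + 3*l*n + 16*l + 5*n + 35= -3*l^2 + l*(3*n + 14) + 4*n + 24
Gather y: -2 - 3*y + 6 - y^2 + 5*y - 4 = -y^2 + 2*y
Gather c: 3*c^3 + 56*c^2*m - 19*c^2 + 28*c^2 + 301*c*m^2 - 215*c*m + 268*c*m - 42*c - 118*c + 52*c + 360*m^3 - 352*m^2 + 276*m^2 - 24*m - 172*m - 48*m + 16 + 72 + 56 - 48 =3*c^3 + c^2*(56*m + 9) + c*(301*m^2 + 53*m - 108) + 360*m^3 - 76*m^2 - 244*m + 96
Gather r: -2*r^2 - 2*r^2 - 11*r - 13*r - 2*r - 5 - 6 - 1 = -4*r^2 - 26*r - 12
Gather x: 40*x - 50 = 40*x - 50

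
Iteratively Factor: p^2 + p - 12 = (p - 3)*(p + 4)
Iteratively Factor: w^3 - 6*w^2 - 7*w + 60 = (w - 4)*(w^2 - 2*w - 15) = (w - 4)*(w + 3)*(w - 5)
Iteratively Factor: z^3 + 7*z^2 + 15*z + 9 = (z + 3)*(z^2 + 4*z + 3) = (z + 3)^2*(z + 1)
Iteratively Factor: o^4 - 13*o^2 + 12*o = (o + 4)*(o^3 - 4*o^2 + 3*o) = o*(o + 4)*(o^2 - 4*o + 3) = o*(o - 1)*(o + 4)*(o - 3)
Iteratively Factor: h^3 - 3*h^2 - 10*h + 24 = (h + 3)*(h^2 - 6*h + 8) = (h - 2)*(h + 3)*(h - 4)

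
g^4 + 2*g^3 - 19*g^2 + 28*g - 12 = (g - 2)*(g - 1)^2*(g + 6)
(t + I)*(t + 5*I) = t^2 + 6*I*t - 5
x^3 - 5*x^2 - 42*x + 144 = (x - 8)*(x - 3)*(x + 6)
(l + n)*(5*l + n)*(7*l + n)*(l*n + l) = 35*l^4*n + 35*l^4 + 47*l^3*n^2 + 47*l^3*n + 13*l^2*n^3 + 13*l^2*n^2 + l*n^4 + l*n^3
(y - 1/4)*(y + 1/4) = y^2 - 1/16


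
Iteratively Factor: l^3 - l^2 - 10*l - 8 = (l + 2)*(l^2 - 3*l - 4) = (l - 4)*(l + 2)*(l + 1)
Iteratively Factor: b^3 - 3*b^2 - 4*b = (b)*(b^2 - 3*b - 4) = b*(b - 4)*(b + 1)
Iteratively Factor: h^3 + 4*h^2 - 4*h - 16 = (h - 2)*(h^2 + 6*h + 8) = (h - 2)*(h + 2)*(h + 4)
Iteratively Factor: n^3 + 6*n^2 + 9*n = (n)*(n^2 + 6*n + 9) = n*(n + 3)*(n + 3)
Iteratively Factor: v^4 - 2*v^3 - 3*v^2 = (v)*(v^3 - 2*v^2 - 3*v) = v*(v + 1)*(v^2 - 3*v) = v*(v - 3)*(v + 1)*(v)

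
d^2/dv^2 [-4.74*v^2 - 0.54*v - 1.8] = -9.48000000000000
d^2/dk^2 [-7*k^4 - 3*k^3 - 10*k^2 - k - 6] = -84*k^2 - 18*k - 20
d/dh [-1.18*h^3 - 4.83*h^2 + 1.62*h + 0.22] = -3.54*h^2 - 9.66*h + 1.62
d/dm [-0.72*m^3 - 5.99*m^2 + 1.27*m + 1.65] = -2.16*m^2 - 11.98*m + 1.27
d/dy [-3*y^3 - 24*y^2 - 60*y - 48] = -9*y^2 - 48*y - 60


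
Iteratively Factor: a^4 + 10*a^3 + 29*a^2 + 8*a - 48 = (a + 3)*(a^3 + 7*a^2 + 8*a - 16) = (a + 3)*(a + 4)*(a^2 + 3*a - 4) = (a - 1)*(a + 3)*(a + 4)*(a + 4)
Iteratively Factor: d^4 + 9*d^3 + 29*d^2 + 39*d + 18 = (d + 3)*(d^3 + 6*d^2 + 11*d + 6) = (d + 2)*(d + 3)*(d^2 + 4*d + 3) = (d + 2)*(d + 3)^2*(d + 1)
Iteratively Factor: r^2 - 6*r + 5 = (r - 1)*(r - 5)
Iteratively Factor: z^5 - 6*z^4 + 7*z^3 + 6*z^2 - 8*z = (z - 2)*(z^4 - 4*z^3 - z^2 + 4*z) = (z - 4)*(z - 2)*(z^3 - z) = (z - 4)*(z - 2)*(z - 1)*(z^2 + z) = z*(z - 4)*(z - 2)*(z - 1)*(z + 1)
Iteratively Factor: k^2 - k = (k)*(k - 1)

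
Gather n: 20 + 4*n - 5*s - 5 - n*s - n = n*(3 - s) - 5*s + 15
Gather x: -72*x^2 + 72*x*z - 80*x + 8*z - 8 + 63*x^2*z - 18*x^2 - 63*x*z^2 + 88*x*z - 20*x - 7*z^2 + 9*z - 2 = x^2*(63*z - 90) + x*(-63*z^2 + 160*z - 100) - 7*z^2 + 17*z - 10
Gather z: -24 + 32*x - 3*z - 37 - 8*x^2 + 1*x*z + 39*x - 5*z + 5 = -8*x^2 + 71*x + z*(x - 8) - 56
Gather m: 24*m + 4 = 24*m + 4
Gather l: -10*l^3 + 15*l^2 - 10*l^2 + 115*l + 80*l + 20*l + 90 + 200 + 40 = -10*l^3 + 5*l^2 + 215*l + 330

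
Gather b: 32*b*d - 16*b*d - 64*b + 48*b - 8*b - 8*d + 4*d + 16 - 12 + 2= b*(16*d - 24) - 4*d + 6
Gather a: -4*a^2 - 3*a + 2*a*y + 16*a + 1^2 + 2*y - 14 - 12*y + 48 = -4*a^2 + a*(2*y + 13) - 10*y + 35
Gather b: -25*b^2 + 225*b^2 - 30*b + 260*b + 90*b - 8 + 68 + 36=200*b^2 + 320*b + 96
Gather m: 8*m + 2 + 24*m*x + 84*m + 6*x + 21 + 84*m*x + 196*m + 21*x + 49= m*(108*x + 288) + 27*x + 72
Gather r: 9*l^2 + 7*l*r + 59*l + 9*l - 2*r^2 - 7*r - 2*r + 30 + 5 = 9*l^2 + 68*l - 2*r^2 + r*(7*l - 9) + 35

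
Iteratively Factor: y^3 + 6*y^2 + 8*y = (y)*(y^2 + 6*y + 8) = y*(y + 2)*(y + 4)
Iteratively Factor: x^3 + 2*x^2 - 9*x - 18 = (x + 3)*(x^2 - x - 6) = (x - 3)*(x + 3)*(x + 2)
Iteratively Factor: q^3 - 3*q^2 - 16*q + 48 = (q + 4)*(q^2 - 7*q + 12) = (q - 3)*(q + 4)*(q - 4)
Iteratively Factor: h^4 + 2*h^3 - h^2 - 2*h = (h + 1)*(h^3 + h^2 - 2*h) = h*(h + 1)*(h^2 + h - 2) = h*(h + 1)*(h + 2)*(h - 1)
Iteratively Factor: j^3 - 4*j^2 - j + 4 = (j + 1)*(j^2 - 5*j + 4) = (j - 4)*(j + 1)*(j - 1)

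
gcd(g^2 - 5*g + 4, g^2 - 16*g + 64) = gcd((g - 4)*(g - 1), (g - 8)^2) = 1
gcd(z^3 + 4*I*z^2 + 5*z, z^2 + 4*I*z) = z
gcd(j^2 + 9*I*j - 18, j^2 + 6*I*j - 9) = j + 3*I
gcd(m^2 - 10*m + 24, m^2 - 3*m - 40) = 1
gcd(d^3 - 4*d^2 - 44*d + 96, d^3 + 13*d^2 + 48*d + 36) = d + 6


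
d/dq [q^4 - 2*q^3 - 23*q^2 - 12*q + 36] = 4*q^3 - 6*q^2 - 46*q - 12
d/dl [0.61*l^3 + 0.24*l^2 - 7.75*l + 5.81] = 1.83*l^2 + 0.48*l - 7.75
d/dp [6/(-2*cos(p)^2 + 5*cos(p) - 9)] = 6*(5 - 4*cos(p))*sin(p)/(-5*cos(p) + cos(2*p) + 10)^2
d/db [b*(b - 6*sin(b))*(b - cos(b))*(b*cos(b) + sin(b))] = -b^4*sin(b) + b^3*sin(2*b) + 5*b^3*cos(b) - 6*b^3*cos(2*b) + 3*b^2*sin(b) - 15*b^2*sin(2*b) + 3*b^2*cos(b)/2 - 5*b^2*cos(2*b)/2 + 9*b^2*cos(3*b)/2 - 3*b^2/2 + 3*b*sin(b)/2 - b*sin(2*b) + 15*b*sin(3*b)/2 + 6*b*cos(2*b) - 6*b + 3*cos(b)/2 - 3*cos(3*b)/2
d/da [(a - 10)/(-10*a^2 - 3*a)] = 10*(a^2 - 20*a - 3)/(a^2*(100*a^2 + 60*a + 9))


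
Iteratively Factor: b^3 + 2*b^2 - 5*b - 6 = (b - 2)*(b^2 + 4*b + 3) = (b - 2)*(b + 3)*(b + 1)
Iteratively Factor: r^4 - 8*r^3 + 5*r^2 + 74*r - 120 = (r + 3)*(r^3 - 11*r^2 + 38*r - 40) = (r - 5)*(r + 3)*(r^2 - 6*r + 8) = (r - 5)*(r - 2)*(r + 3)*(r - 4)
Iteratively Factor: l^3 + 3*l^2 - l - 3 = (l + 1)*(l^2 + 2*l - 3) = (l + 1)*(l + 3)*(l - 1)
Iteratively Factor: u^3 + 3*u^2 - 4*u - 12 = (u + 3)*(u^2 - 4) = (u - 2)*(u + 3)*(u + 2)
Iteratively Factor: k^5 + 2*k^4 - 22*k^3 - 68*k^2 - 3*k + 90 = (k - 5)*(k^4 + 7*k^3 + 13*k^2 - 3*k - 18) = (k - 5)*(k + 2)*(k^3 + 5*k^2 + 3*k - 9) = (k - 5)*(k + 2)*(k + 3)*(k^2 + 2*k - 3) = (k - 5)*(k - 1)*(k + 2)*(k + 3)*(k + 3)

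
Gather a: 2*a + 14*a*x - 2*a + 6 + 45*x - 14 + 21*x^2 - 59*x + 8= 14*a*x + 21*x^2 - 14*x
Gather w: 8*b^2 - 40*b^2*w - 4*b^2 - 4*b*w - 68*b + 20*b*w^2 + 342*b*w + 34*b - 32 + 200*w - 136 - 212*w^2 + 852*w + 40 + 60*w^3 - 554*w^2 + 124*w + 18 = 4*b^2 - 34*b + 60*w^3 + w^2*(20*b - 766) + w*(-40*b^2 + 338*b + 1176) - 110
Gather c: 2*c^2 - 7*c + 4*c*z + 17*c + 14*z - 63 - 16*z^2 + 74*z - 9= 2*c^2 + c*(4*z + 10) - 16*z^2 + 88*z - 72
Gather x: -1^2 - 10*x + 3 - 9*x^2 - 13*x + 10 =-9*x^2 - 23*x + 12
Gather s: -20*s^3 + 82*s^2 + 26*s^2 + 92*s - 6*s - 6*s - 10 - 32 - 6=-20*s^3 + 108*s^2 + 80*s - 48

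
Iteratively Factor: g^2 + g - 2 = (g - 1)*(g + 2)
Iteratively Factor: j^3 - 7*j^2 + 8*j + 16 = (j + 1)*(j^2 - 8*j + 16) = (j - 4)*(j + 1)*(j - 4)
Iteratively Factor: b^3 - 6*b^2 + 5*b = (b)*(b^2 - 6*b + 5) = b*(b - 5)*(b - 1)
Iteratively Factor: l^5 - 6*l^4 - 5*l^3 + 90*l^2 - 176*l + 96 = (l - 2)*(l^4 - 4*l^3 - 13*l^2 + 64*l - 48) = (l - 2)*(l - 1)*(l^3 - 3*l^2 - 16*l + 48) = (l - 3)*(l - 2)*(l - 1)*(l^2 - 16) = (l - 4)*(l - 3)*(l - 2)*(l - 1)*(l + 4)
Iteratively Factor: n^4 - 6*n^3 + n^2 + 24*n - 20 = (n - 5)*(n^3 - n^2 - 4*n + 4) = (n - 5)*(n - 1)*(n^2 - 4) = (n - 5)*(n - 2)*(n - 1)*(n + 2)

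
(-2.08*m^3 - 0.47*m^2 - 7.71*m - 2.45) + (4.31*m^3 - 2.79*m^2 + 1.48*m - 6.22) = 2.23*m^3 - 3.26*m^2 - 6.23*m - 8.67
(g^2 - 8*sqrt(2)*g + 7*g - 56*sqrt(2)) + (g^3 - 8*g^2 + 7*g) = g^3 - 7*g^2 - 8*sqrt(2)*g + 14*g - 56*sqrt(2)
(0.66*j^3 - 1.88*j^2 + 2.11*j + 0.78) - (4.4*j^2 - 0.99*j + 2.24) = 0.66*j^3 - 6.28*j^2 + 3.1*j - 1.46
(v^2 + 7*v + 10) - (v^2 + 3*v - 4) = 4*v + 14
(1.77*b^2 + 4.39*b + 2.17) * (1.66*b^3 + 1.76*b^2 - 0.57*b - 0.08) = 2.9382*b^5 + 10.4026*b^4 + 10.3197*b^3 + 1.1753*b^2 - 1.5881*b - 0.1736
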